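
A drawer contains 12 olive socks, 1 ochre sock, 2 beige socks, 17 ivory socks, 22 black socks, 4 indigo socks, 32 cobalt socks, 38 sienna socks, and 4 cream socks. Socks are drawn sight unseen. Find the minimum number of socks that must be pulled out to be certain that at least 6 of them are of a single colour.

Pigeonhole: the 9 colours are the holes; the socks drawn are the pigeons.
To avoid 6 of any one colour, the worst case takes at most 5 of each colour, or every sock of a colour that has fewer than 5.
That gives 5 + 1 + 2 + 5 + 5 + 4 + 5 + 5 + 4 = 36 socks with no colour reaching 6.
The next sock forces some colour to 6, so 36 + 1 = 37.

37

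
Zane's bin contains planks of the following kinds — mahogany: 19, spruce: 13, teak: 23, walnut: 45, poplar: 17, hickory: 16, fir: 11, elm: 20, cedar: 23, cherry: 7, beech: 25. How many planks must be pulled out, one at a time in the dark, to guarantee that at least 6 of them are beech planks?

In the worst case for collecting beech planks, every non-beech plank comes out first.
There are 19 + 13 + 23 + 45 + 17 + 16 + 11 + 20 + 23 + 7 = 194 non-beech planks altogether.
After those, each further plank must be beech, so 194 + 6 = 200 draws guarantee 6 beech planks.

200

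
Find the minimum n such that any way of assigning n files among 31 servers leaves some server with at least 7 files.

187

With 186 files one could put exactly 6 in each of the 31 servers, and no server would reach 7.
Pigeonhole: one more file must land in a server that already has 6, giving it 7.
So 31 × 6 + 1 = 187 files are required.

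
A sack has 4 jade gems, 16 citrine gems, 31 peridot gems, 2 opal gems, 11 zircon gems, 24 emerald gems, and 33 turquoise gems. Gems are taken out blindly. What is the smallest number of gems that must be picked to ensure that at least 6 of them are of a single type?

32

An adversary could hand out at most 5 gems per type (jade, opal run out sooner): 4 + 5 + 5 + 2 + 5 + 5 + 5 = 31 gems and still no type has 6.
Pigeonhole: one more gem lands in a type already at 5, so 32 draws are enough and 31 are not.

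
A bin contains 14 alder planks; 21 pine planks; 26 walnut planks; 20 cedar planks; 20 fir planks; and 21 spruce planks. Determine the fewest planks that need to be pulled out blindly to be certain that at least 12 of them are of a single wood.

An adversary could hand out at most 11 planks per wood: 11 + 11 + 11 + 11 + 11 + 11 = 66 planks and still no wood has 12.
By the pigeonhole principle, one more plank lands in a wood already at 11, so 67 draws are enough and 66 are not.

67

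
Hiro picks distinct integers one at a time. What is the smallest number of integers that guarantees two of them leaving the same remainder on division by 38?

39

By the pigeonhole principle, the 38 residue classes mod 38 are the pigeonholes.
With 38 integers one could put 1 in each residue class and have no class reach 2.
The 39th integer pushes some class to 2, so 38·1 + 1 = 39.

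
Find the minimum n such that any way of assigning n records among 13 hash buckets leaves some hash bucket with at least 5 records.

53

With 52 records one could put exactly 4 in each of the 13 hash buckets, and no hash bucket would reach 5.
By the pigeonhole principle, one more record must land in a hash bucket that already has 4, giving it 5.
So 13 × 4 + 1 = 53 records are required.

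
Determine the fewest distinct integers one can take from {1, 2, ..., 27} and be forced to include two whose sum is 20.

19

A set avoiding the sum 20 can contain at most one of each pair {x, 20−x}, plus the 9 elements whose complement lies outside the range or equal to its own complement.
The integers 10, …, 27 (18 of them) are such a set: any two sum to at least 10+11 = 21 > 20.
By pigeonhole, any 19th integer completes one of the 9 pairs, so 19 choices force a sum of 20.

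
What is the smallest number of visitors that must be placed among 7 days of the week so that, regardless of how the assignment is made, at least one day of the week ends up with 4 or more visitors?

22

With 21 visitors one could put exactly 3 in each of the 7 days of the week, and no day of the week would reach 4.
Pigeonhole: one more visitor must land in a day of the week that already has 3, giving it 4.
So 7 × 3 + 1 = 22 visitors are required.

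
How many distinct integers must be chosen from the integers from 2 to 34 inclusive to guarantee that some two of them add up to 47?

23

A set avoiding the sum 47 can contain at most one of each pair {x, 47−x}, plus the 11 elements whose complement lies outside the range.
The integers 2, …, 23 (22 of them) are such a set: any two sum to at least 2+3 = 5 and at most 22+23 = 45 < 47.
By pigeonhole, any 23rd integer completes one of the 11 pairs, so 23 choices force a sum of 47.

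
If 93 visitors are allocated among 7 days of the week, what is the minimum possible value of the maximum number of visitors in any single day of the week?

Pigeonhole: the 7 days of the week are the holes and the 93 visitors are the pigeons.
If every day of the week held at most 13 visitors, the total would be at most 7 × 13 = 91, which is less than 93.
So some day of the week holds at least ⌈93/7⌉ = 14 visitors.

14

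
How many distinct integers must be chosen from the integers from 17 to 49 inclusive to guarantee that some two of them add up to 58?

22

A set avoiding the sum 58 can contain at most one of each pair {x, 58−x}, plus the 9 elements whose complement lies outside the range or equal to its own complement.
The integers 29, …, 49 (21 of them) are such a set: any two sum to at least 29+30 = 59 > 58.
Any 22nd integer completes one of the 12 pairs, so 22 choices force a sum of 58.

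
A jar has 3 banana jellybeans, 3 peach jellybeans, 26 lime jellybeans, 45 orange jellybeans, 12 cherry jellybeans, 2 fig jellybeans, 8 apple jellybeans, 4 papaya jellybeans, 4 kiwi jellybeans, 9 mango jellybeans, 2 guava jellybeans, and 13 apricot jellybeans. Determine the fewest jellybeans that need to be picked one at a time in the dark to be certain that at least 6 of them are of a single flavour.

49

An adversary could hand out at most 5 jellybeans per flavour (6 flavours run out sooner): 3 + 3 + 5 + 5 + 5 + 2 + 5 + 4 + 4 + 5 + 2 + 5 = 48 jellybeans and still no flavour has 6.
One more jellybean lands in a flavour already at 5, so 49 draws are enough and 48 are not.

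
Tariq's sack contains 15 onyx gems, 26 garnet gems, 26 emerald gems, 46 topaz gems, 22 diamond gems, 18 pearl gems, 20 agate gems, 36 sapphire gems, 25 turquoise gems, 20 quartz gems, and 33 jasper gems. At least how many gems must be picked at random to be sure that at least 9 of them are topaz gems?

In the worst case for collecting topaz gems, every non-topaz gem comes out first.
There are 15 + 26 + 26 + 22 + 18 + 20 + 36 + 25 + 20 + 33 = 241 non-topaz gems altogether.
After those, each further gem must be topaz, so 241 + 9 = 250 draws guarantee 9 topaz gems.

250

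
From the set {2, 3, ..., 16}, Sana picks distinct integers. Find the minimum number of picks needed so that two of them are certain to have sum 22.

Two chosen integers sum to 22 exactly when both halves of some pair {x, 22−x} with 6 ≤ x ≤ 22−x ≤ 16 are chosen — 5 such pairs.
The remaining 5 elements (those with no distinct partner in range) can never complete a 22-sum, so the worst case takes all of them and one from each pair: 5 + 5 = 10.
The 11th integer has to be the second member of some pair, so 10 + 1 = 11.

11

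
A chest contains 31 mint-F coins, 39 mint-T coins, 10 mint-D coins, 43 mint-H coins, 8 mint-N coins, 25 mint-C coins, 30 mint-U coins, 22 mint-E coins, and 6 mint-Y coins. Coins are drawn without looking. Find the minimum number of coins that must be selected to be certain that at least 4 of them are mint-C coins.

In the worst case for collecting mint-C coins, every non-mint-C coin comes out first.
There are 31 + 39 + 10 + 43 + 8 + 30 + 22 + 6 = 189 non-mint-C coins altogether.
After those, each further coin must be mint-C, so 189 + 4 = 193 draws guarantee 4 mint-C coins.

193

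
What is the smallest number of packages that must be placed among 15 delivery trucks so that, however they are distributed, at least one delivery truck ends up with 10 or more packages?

With 135 packages one could put exactly 9 in each of the 15 delivery trucks, and no delivery truck would reach 10.
One more package must land in a delivery truck that already has 9, giving it 10.
So 15 × 9 + 1 = 136 packages are required.

136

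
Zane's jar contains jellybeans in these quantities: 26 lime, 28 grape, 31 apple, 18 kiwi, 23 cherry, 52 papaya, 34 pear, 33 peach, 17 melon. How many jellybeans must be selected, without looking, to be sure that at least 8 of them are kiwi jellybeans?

In the worst case for collecting kiwi jellybeans, every non-kiwi jellybean comes out first.
There are 26 + 28 + 31 + 23 + 52 + 34 + 33 + 17 = 244 non-kiwi jellybeans altogether.
After those, each further jellybean must be kiwi, so 244 + 8 = 252 draws guarantee 8 kiwi jellybeans.

252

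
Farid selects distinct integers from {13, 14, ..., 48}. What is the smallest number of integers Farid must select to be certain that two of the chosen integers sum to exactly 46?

27

Group the elements by complementary pair {x, 46−x}: {13,33}, {14,32}, {15,31}, …, giving 10 two-element pairs; the single value 23 (it cannot pair with itself since the integers are distinct); and 15 integers whose partner 46−x falls outside [13,48].
Treating each of those 26 groups as a pigeonhole, one can pick one integer per group — 26 integers — with no two summing to 46.
The 27th integer lands in an occupied pair, forcing a sum of 46.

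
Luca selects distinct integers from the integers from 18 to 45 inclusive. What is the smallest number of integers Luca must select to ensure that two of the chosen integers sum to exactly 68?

Group the elements by complementary pair {x, 68−x}: {23,45}, {24,44}, {25,43}, …, giving 11 two-element pairs, the single value 34 (it cannot pair with itself since the integers are distinct), and 5 integers whose partner 68−x falls outside [18,45].
Treating each of those 17 groups as a pigeonhole, one can pick one integer per group — 17 integers — with no two summing to 68.
The 18th integer lands in an occupied pair, forcing a sum of 68.

18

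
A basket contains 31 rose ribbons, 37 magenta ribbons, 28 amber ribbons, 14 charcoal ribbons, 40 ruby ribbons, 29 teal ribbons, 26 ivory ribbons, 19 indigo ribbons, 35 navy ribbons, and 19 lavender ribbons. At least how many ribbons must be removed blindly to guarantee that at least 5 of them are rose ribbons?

252

In the worst case for collecting rose ribbons, every non-rose ribbon comes out first.
There are 37 + 28 + 14 + 40 + 29 + 26 + 19 + 35 + 19 = 247 non-rose ribbons altogether.
After those, each further ribbon must be rose, so 247 + 5 = 252 draws guarantee 5 rose ribbons.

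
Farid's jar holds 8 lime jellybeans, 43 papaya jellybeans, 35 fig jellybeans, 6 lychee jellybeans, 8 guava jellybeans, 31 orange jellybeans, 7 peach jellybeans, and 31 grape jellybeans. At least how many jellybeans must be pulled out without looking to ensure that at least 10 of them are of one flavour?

Pigeonhole: the 8 flavours are the holes; the jellybeans drawn are the pigeons.
To avoid 10 of any one flavour, the worst case takes at most 9 of each flavour, or every jellybean of a flavour that has fewer than 9.
That gives 8 + 9 + 9 + 6 + 8 + 9 + 7 + 9 = 65 jellybeans with no flavour reaching 10.
The next jellybean forces some flavour to 10, so 65 + 1 = 66.

66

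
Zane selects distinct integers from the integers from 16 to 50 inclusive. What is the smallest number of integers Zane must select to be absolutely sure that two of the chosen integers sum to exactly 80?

A set avoiding the sum 80 can contain at most one of each pair {x, 80−x}, plus the 15 elements whose complement lies outside the range or equal to its own complement.
The integers 16, …, 40 (25 of them) are such a set: any two sum to at least 16+17 = 33 and at most 39+40 = 79 < 80.
By pigeonhole, any 26th integer completes one of the 10 pairs, so 26 choices force a sum of 80.

26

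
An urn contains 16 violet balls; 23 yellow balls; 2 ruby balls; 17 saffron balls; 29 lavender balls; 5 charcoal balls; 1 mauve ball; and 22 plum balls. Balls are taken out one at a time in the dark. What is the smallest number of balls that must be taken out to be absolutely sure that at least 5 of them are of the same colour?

28

By pigeonhole, put each drawn ball into a box by colour. The largest draw with every box below 5 takes min(count, 4) from each colour; colours with fewer than 4 contribute all they have.
Σ min(cᵢ, 4) = 4 + 4 + 2 + 4 + 4 + 4 + 1 + 4 = 27.
Draw number 27 + 1 = 28 must push one box to 5.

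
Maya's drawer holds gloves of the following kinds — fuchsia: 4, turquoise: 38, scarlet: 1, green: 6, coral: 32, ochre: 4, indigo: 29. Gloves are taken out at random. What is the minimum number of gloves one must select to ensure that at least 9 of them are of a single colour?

40

The 7 colours are the holes; the gloves drawn are the pigeons.
To avoid 9 of any one colour, the worst case takes at most 8 of each colour, or every glove of a colour that has fewer than 8.
That gives 4 + 8 + 1 + 6 + 8 + 4 + 8 = 39 gloves with no colour reaching 9.
The next glove forces some colour to 9, so 39 + 1 = 40.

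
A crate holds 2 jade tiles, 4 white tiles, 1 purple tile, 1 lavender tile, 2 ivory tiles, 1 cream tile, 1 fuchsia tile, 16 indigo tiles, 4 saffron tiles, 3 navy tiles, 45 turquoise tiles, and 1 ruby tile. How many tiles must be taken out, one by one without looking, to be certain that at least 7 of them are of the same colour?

33

The 12 colours are the holes; the tiles drawn are the pigeons.
To avoid 7 of any one colour, the worst case takes at most 6 of each colour, or every tile of a colour that has fewer than 6.
That gives 2 + 4 + 1 + 1 + 2 + 1 + 1 + 6 + 4 + 3 + 6 + 1 = 32 tiles with no colour reaching 7.
The next tile forces some colour to 7, so 32 + 1 = 33.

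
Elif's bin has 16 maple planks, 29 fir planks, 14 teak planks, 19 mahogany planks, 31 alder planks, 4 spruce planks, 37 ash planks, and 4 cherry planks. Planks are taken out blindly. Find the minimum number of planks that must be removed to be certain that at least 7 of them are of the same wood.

45

By pigeonhole, the 8 woods are the holes; the planks drawn are the pigeons.
To avoid 7 of any one wood, the worst case takes at most 6 of each wood, or every plank of a wood that has fewer than 6.
That gives 6 + 6 + 6 + 6 + 6 + 4 + 6 + 4 = 44 planks with no wood reaching 7.
The next plank forces some wood to 7, so 44 + 1 = 45.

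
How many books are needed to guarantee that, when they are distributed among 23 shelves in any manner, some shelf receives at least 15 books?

With 322 books one could put exactly 14 in each of the 23 shelves, and no shelf would reach 15.
By pigeonhole, one more book must land in a shelf that already has 14, giving it 15.
So 23 × 14 + 1 = 323 books are required.

323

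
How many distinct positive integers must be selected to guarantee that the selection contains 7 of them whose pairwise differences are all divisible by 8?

Integers whose pairwise differences are multiples of 8 are exactly those sharing a remainder mod 8. By pigeonhole, the 8 residue classes mod 8 are the pigeonholes.
With 48 integers one could put 6 in each residue class and have no class reach 7.
The 49th integer pushes some class to 7, so 8·6 + 1 = 49.

49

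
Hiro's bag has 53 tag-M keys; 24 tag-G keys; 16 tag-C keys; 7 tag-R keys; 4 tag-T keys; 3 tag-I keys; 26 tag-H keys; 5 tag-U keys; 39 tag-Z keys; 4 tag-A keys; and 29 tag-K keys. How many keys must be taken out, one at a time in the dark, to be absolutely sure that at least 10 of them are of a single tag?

By the pigeonhole principle, put each drawn key into a box by tag. The largest draw with every box below 10 takes min(count, 9) from each tag; tags with fewer than 9 contribute all they have.
Σ min(cᵢ, 9) = 9 + 9 + 9 + 7 + 4 + 3 + 9 + 5 + 9 + 4 + 9 = 77.
Draw number 77 + 1 = 78 must push one box to 10.

78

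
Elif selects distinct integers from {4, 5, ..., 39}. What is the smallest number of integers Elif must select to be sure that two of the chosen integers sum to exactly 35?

A set avoiding the sum 35 can contain at most one of each pair {x, 35−x}, plus the 8 elements whose complement lies outside the range.
The integers 18, …, 39 (22 of them) are such a set: any two sum to at least 18+19 = 37 > 35.
Any 23rd integer completes one of the 14 pairs, so 23 choices force a sum of 35.

23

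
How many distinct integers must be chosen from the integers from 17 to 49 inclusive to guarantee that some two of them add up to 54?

24

A set avoiding the sum 54 can contain at most one of each pair {x, 54−x}, plus the 13 elements whose complement lies outside the range or equal to its own complement.
The integers 27, …, 49 (23 of them) are such a set: any two sum to at least 27+28 = 55 > 54.
By the pigeonhole principle, any 24th integer completes one of the 10 pairs, so 24 choices force a sum of 54.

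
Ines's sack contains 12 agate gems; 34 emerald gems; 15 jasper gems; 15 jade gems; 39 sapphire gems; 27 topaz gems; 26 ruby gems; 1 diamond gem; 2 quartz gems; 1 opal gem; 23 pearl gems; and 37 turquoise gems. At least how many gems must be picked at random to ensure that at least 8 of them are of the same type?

68

An adversary could hand out at most 7 gems per type (diamond, quartz, opal run out sooner): 7 + 7 + 7 + 7 + 7 + 7 + 7 + 1 + 2 + 1 + 7 + 7 = 67 gems and still no type has 8.
By pigeonhole, one more gem lands in a type already at 7, so 68 draws are enough and 67 are not.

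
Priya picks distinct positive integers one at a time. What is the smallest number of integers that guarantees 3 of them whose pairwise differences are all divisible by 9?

19

Integers whose pairwise differences are multiples of 9 are exactly those sharing a remainder mod 9. Pigeonhole: the 9 residue classes mod 9 are the pigeonholes.
With 18 integers one could put 2 in each residue class and have no class reach 3.
The 19th integer pushes some class to 3, so 9·2 + 1 = 19.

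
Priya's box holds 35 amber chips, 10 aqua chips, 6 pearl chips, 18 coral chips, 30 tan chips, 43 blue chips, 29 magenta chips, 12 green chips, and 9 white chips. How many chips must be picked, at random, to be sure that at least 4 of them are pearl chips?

In the worst case for collecting pearl chips, every non-pearl chip comes out first.
There are 35 + 10 + 18 + 30 + 43 + 29 + 12 + 9 = 186 non-pearl chips altogether.
After those, each further chip must be pearl, so 186 + 4 = 190 draws guarantee 4 pearl chips.

190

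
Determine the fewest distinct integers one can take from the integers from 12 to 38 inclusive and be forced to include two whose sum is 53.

Two chosen integers sum to 53 exactly when both halves of some pair {x, 53−x} with 15 ≤ x ≤ 53−x ≤ 38 are chosen — 12 such pairs.
The remaining 3 elements (those with no distinct partner in range) can never complete a 53-sum, so the worst case takes all of them and one from each pair: 3 + 12 = 15.
By pigeonhole, the 16th integer has to be the second member of some pair, so 15 + 1 = 16.

16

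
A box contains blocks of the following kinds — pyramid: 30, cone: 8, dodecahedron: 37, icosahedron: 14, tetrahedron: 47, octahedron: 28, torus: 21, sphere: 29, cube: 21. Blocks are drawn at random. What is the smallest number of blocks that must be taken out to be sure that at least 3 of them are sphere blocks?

In the worst case for collecting sphere blocks, every non-sphere block comes out first.
There are 30 + 8 + 37 + 14 + 47 + 28 + 21 + 21 = 206 non-sphere blocks altogether.
After those, each further block must be sphere, so 206 + 3 = 209 draws guarantee 3 sphere blocks.

209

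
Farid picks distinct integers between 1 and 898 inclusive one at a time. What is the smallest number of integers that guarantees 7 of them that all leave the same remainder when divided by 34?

By the pigeonhole principle, the 34 residue classes mod 34 are the pigeonholes.
With 204 integers one could put 6 in each residue class and have no class reach 7.
The 205th integer pushes some class to 7, so 34·6 + 1 = 205.

205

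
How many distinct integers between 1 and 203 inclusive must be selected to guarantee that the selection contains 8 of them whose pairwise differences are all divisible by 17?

Integers whose pairwise differences are multiples of 17 are exactly those sharing a remainder mod 17. Pigeonhole: the 17 residue classes mod 17 are the pigeonholes.
With 119 integers one could put 7 in each residue class and have no class reach 8.
The 120th integer pushes some class to 8, so 17·7 + 1 = 120.

120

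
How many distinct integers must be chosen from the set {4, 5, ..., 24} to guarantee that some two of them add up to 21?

15

Group the elements by complementary pair {x, 21−x}: {4,17}, {5,16}, {6,15}, …, giving 7 two-element pairs and 7 integers whose partner 21−x falls outside [4,24].
By pigeonhole, treating each of those 14 groups as a pigeonhole, one can pick one integer per group — 14 integers — with no two summing to 21.
The 15th integer lands in an occupied pair, forcing a sum of 21.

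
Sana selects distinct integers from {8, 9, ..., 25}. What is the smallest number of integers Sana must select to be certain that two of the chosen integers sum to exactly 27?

13

Group the elements by complementary pair {x, 27−x}: {8,19}, {9,18}, {10,17}, …, giving 6 two-element pairs and 6 integers whose partner 27−x falls outside [8,25].
Pigeonhole: treating each of those 12 groups as a pigeonhole, one can pick one integer per group — 12 integers — with no two summing to 27.
The 13th integer lands in an occupied pair, forcing a sum of 27.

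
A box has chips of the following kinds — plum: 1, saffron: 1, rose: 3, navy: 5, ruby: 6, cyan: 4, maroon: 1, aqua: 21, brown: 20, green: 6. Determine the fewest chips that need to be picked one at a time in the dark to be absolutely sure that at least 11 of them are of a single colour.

48

An adversary could hand out at most 10 chips per colour (8 colours run out sooner): 1 + 1 + 3 + 5 + 6 + 4 + 1 + 10 + 10 + 6 = 47 chips and still no colour has 11.
One more chip lands in a colour already at 10, so 48 draws are enough and 47 are not.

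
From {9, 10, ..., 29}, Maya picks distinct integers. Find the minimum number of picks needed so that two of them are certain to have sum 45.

Two chosen integers sum to 45 exactly when both halves of some pair {x, 45−x} with 16 ≤ x ≤ 45−x ≤ 29 are chosen — 7 such pairs.
The remaining 7 elements (those with no distinct partner in range) can never complete a 45-sum, so the worst case takes all of them and one from each pair: 7 + 7 = 14.
By pigeonhole, the 15th integer has to be the second member of some pair, so 14 + 1 = 15.

15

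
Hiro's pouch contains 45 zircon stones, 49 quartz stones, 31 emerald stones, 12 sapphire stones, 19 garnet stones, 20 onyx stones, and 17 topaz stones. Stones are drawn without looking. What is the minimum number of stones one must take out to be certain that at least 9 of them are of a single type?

57

By pigeonhole, put each drawn stone into a box by type. The largest draw with every box below 9 takes min(count, 8) from each type.
Σ min(cᵢ, 8) = 8 + 8 + 8 + 8 + 8 + 8 + 8 = 56.
Draw number 56 + 1 = 57 must push one box to 9.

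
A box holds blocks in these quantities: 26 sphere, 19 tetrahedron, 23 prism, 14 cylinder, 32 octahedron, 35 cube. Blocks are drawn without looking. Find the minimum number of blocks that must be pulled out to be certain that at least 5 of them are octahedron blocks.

In the worst case for collecting octahedron blocks, every non-octahedron block comes out first.
There are 26 + 19 + 23 + 14 + 35 = 117 non-octahedron blocks altogether.
After those, each further block must be octahedron, so 117 + 5 = 122 draws guarantee 5 octahedron blocks.

122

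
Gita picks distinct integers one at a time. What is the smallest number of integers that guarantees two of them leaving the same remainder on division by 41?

42

By pigeonhole, the 41 residue classes mod 41 are the pigeonholes.
With 41 integers one could put 1 in each residue class and have no class reach 2.
The 42nd integer pushes some class to 2, so 41·1 + 1 = 42.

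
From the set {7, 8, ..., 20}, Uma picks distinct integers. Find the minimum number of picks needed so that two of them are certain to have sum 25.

Group the elements by complementary pair {x, 25−x}: {7,18}, {8,17}, {9,16}, …, giving 6 two-element pairs and 2 integers whose partner 25−x falls outside [7,20].
By the pigeonhole principle, treating each of those 8 groups as a pigeonhole, one can pick one integer per group — 8 integers — with no two summing to 25.
The 9th integer lands in an occupied pair, forcing a sum of 25.

9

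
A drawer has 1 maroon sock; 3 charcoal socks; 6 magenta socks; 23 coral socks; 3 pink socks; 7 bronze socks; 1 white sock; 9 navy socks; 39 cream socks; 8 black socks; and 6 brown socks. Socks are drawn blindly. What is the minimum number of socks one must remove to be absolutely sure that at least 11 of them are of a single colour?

By the pigeonhole principle, the 11 colours are the holes; the socks drawn are the pigeons.
To avoid 11 of any one colour, the worst case takes at most 10 of each colour, or every sock of a colour that has fewer than 10.
That gives 1 + 3 + 6 + 10 + 3 + 7 + 1 + 9 + 10 + 8 + 6 = 64 socks with no colour reaching 11.
The next sock forces some colour to 11, so 64 + 1 = 65.

65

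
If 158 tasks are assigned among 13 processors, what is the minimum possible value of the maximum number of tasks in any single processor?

By pigeonhole, the 13 processors are the holes and the 158 tasks are the pigeons.
If every processor held at most 12 tasks, the total would be at most 13 × 12 = 156, which is less than 158.
So some processor holds at least ⌈158/13⌉ = 13 tasks.

13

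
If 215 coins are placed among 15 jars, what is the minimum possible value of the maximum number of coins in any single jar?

By pigeonhole, the 15 jars are the holes and the 215 coins are the pigeons.
If every jar held at most 14 coins, the total would be at most 15 × 14 = 210, which is less than 215.
So some jar holds at least ⌈215/15⌉ = 15 coins.

15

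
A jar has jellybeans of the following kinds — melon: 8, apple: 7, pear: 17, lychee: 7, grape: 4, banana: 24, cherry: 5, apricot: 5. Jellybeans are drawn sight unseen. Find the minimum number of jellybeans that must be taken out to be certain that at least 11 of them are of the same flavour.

An adversary could hand out at most 10 jellybeans per flavour (6 flavours run out sooner): 8 + 7 + 10 + 7 + 4 + 10 + 5 + 5 = 56 jellybeans and still no flavour has 11.
One more jellybean lands in a flavour already at 10, so 57 draws are enough and 56 are not.

57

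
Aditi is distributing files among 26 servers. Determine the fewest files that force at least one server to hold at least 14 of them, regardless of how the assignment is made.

339

With 338 files one could put exactly 13 in each of the 26 servers, and no server would reach 14.
By pigeonhole, one more file must land in a server that already has 13, giving it 14.
So 26 × 13 + 1 = 339 files are required.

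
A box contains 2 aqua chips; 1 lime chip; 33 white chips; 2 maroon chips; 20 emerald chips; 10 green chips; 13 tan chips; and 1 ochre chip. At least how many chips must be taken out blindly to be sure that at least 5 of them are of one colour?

23

By pigeonhole, put each drawn chip into a box by colour. The largest draw with every box below 5 takes min(count, 4) from each colour; colours with fewer than 4 contribute all they have.
Σ min(cᵢ, 4) = 2 + 1 + 4 + 2 + 4 + 4 + 4 + 1 = 22.
Draw number 22 + 1 = 23 must push one box to 5.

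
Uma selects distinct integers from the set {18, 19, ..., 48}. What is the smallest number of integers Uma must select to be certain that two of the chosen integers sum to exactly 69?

18

Two chosen integers sum to 69 exactly when both halves of some pair {x, 69−x} with 21 ≤ x ≤ 69−x ≤ 48 are chosen — 14 such pairs.
The remaining 3 elements (those with no distinct partner in range) can never complete a 69-sum, so the worst case takes all of them and one from each pair: 3 + 14 = 17.
The 18th integer has to be the second member of some pair, so 17 + 1 = 18.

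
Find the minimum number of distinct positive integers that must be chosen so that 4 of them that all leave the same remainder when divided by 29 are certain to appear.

88

The 29 residue classes mod 29 are the pigeonholes.
With 87 integers one could put 3 in each residue class and have no class reach 4.
The 88th integer pushes some class to 4, so 29·3 + 1 = 88.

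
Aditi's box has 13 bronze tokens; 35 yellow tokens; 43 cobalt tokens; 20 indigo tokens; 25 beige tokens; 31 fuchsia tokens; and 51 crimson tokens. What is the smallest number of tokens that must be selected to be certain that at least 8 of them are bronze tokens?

213

In the worst case for collecting bronze tokens, every non-bronze token comes out first.
There are 35 + 43 + 20 + 25 + 31 + 51 = 205 non-bronze tokens altogether.
After those, each further token must be bronze, so 205 + 8 = 213 draws guarantee 8 bronze tokens.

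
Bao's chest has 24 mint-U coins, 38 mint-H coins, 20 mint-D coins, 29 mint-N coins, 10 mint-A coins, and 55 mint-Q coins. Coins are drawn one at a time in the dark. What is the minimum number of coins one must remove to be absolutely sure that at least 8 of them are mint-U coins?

160

In the worst case for collecting mint-U coins, every non-mint-U coin comes out first.
There are 38 + 20 + 29 + 10 + 55 = 152 non-mint-U coins altogether.
After those, each further coin must be mint-U, so 152 + 8 = 160 draws guarantee 8 mint-U coins.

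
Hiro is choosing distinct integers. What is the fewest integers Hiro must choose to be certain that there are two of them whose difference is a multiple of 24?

25

Integers whose pairwise differences are multiples of 24 are exactly those sharing a remainder mod 24. The 24 residue classes mod 24 are the pigeonholes.
With 24 integers one could put 1 in each residue class and have no class reach 2.
The 25th integer pushes some class to 2, so 24·1 + 1 = 25.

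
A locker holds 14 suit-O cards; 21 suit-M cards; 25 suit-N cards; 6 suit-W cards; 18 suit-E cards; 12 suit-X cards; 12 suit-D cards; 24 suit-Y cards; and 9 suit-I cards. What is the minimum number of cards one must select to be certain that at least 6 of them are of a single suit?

Put each drawn card into a box by suit. The largest draw with every box below 6 takes min(count, 5) from each suit.
Σ min(cᵢ, 5) = 5 + 5 + 5 + 5 + 5 + 5 + 5 + 5 + 5 = 45.
Draw number 45 + 1 = 46 must push one box to 6.

46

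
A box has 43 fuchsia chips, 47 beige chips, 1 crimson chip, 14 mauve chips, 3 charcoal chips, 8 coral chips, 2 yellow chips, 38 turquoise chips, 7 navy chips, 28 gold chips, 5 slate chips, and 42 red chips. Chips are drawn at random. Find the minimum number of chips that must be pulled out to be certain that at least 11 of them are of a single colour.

Pigeonhole: put each drawn chip into a box by colour. The largest draw with every box below 11 takes min(count, 10) from each colour; colours with fewer than 10 contribute all they have.
Σ min(cᵢ, 10) = 10 + 10 + 1 + 10 + 3 + 8 + 2 + 10 + 7 + 10 + 5 + 10 = 86.
Draw number 86 + 1 = 87 must push one box to 11.

87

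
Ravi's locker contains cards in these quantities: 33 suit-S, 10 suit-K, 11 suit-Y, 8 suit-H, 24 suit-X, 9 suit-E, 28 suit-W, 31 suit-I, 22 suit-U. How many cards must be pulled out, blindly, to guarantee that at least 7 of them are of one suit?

By the pigeonhole principle, put each drawn card into a box by suit. The largest draw with every box below 7 takes min(count, 6) from each suit.
Σ min(cᵢ, 6) = 6 + 6 + 6 + 6 + 6 + 6 + 6 + 6 + 6 = 54.
Draw number 54 + 1 = 55 must push one box to 7.

55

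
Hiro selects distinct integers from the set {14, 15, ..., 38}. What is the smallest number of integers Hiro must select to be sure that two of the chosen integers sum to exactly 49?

Two chosen integers sum to 49 exactly when both halves of some pair {x, 49−x} with 14 ≤ x ≤ 49−x ≤ 35 are chosen — 11 such pairs.
The remaining 3 elements (those with no distinct partner in range) can never complete a 49-sum, so the worst case takes all of them and one from each pair: 3 + 11 = 14.
Pigeonhole: the 15th integer has to be the second member of some pair, so 14 + 1 = 15.

15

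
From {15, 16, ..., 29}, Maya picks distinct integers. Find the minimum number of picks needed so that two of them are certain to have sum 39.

A set avoiding the sum 39 can contain at most one of each pair {x, 39−x}, plus the 5 elements whose complement lies outside the range.
The integers 20, …, 29 (10 of them) are such a set: any two sum to at least 20+21 = 41 > 39.
By pigeonhole, any 11th integer completes one of the 5 pairs, so 11 choices force a sum of 39.

11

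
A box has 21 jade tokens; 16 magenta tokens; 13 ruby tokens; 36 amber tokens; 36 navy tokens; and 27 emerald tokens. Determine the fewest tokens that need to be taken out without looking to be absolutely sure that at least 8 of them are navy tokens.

121

In the worst case for collecting navy tokens, every non-navy token comes out first.
There are 21 + 16 + 13 + 36 + 27 = 113 non-navy tokens altogether.
After those, each further token must be navy, so 113 + 8 = 121 draws guarantee 8 navy tokens.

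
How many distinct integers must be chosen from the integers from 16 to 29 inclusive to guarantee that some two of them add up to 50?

11

A set avoiding the sum 50 can contain at most one of each pair {x, 50−x}, plus the 6 elements whose complement lies outside the range or equal to its own complement.
The integers 16, …, 25 (10 of them) are such a set: any two sum to at least 16+17 = 33 and at most 24+25 = 49 < 50.
Any 11th integer completes one of the 4 pairs, so 11 choices force a sum of 50.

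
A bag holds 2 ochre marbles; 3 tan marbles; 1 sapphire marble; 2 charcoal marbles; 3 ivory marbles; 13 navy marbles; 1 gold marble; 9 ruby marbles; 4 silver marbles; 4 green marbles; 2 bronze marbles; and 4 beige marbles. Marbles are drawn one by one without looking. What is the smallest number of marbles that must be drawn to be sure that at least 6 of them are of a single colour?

Put each drawn marble into a box by colour. The largest draw with every box below 6 takes min(count, 5) from each colour; colours with fewer than 5 contribute all they have.
Σ min(cᵢ, 5) = 2 + 3 + 1 + 2 + 3 + 5 + 1 + 5 + 4 + 4 + 2 + 4 = 36.
Draw number 36 + 1 = 37 must push one box to 6.

37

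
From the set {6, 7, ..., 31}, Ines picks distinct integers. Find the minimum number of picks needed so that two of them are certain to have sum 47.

A set avoiding the sum 47 can contain at most one of each pair {x, 47−x}, plus the 10 elements whose complement lies outside the range.
The integers 6, …, 23 (18 of them) are such a set: any two sum to at least 6+7 = 13 and at most 22+23 = 45 < 47.
Any 19th integer completes one of the 8 pairs, so 19 choices force a sum of 47.

19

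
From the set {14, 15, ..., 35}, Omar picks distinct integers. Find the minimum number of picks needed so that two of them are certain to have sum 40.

Group the elements by complementary pair {x, 40−x}: {14,26}, {15,25}, {16,24}, …, giving 6 two-element pairs, the single value 20 (it cannot pair with itself since the integers are distinct), and 9 integers whose partner 40−x falls outside [14,35].
Treating each of those 16 groups as a pigeonhole, one can pick one integer per group — 16 integers — with no two summing to 40.
The 17th integer lands in an occupied pair, forcing a sum of 40.

17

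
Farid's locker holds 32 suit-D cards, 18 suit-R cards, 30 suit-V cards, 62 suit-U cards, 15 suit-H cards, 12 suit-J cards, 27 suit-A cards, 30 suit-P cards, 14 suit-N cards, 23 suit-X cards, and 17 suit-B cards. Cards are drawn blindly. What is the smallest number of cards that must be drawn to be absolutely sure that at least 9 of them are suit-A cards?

262

In the worst case for collecting suit-A cards, every non-suit-A card comes out first.
There are 32 + 18 + 30 + 62 + 15 + 12 + 30 + 14 + 23 + 17 = 253 non-suit-A cards altogether.
After those, each further card must be suit-A, so 253 + 9 = 262 draws guarantee 9 suit-A cards.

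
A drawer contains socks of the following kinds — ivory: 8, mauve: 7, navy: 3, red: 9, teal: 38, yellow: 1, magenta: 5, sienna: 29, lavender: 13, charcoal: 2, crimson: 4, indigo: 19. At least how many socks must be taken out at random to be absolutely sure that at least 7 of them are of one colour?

An adversary could hand out at most 6 socks per colour (5 colours run out sooner): 6 + 6 + 3 + 6 + 6 + 1 + 5 + 6 + 6 + 2 + 4 + 6 = 57 socks and still no colour has 7.
Pigeonhole: one more sock lands in a colour already at 6, so 58 draws are enough and 57 are not.

58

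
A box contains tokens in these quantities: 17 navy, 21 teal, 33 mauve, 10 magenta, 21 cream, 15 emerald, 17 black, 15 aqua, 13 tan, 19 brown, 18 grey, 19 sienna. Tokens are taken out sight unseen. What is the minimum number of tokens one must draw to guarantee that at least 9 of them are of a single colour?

By pigeonhole, the 12 colours are the holes; the tokens drawn are the pigeons.
To avoid 9 of any one colour, the worst case takes at most 8 of each colour.
That gives 8 + 8 + 8 + 8 + 8 + 8 + 8 + 8 + 8 + 8 + 8 + 8 = 96 tokens with no colour reaching 9.
The next token forces some colour to 9, so 96 + 1 = 97.

97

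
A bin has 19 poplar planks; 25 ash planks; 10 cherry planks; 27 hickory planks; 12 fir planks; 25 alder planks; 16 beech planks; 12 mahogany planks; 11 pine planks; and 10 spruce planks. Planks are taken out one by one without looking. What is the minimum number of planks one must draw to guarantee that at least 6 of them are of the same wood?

An adversary could hand out at most 5 planks per wood: 5 + 5 + 5 + 5 + 5 + 5 + 5 + 5 + 5 + 5 = 50 planks and still no wood has 6.
Pigeonhole: one more plank lands in a wood already at 5, so 51 draws are enough and 50 are not.

51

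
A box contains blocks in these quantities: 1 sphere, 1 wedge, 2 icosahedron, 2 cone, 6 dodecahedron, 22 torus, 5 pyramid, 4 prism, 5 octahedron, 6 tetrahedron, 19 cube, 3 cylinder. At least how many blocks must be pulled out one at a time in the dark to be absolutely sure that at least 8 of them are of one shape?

50

By the pigeonhole principle, the 12 shapes are the holes; the blocks drawn are the pigeons.
To avoid 8 of any one shape, the worst case takes at most 7 of each shape, or every block of a shape that has fewer than 7.
That gives 1 + 1 + 2 + 2 + 6 + 7 + 5 + 4 + 5 + 6 + 7 + 3 = 49 blocks with no shape reaching 8.
The next block forces some shape to 8, so 49 + 1 = 50.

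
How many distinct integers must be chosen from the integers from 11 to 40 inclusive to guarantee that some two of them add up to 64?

Group the elements by complementary pair {x, 64−x}: {24,40}, {25,39}, {26,38}, …, giving 8 two-element pairs, the single value 32 (it cannot pair with itself since the integers are distinct), and 13 integers whose partner 64−x falls outside [11,40].
Pigeonhole: treating each of those 22 groups as a pigeonhole, one can pick one integer per group — 22 integers — with no two summing to 64.
The 23rd integer lands in an occupied pair, forcing a sum of 64.

23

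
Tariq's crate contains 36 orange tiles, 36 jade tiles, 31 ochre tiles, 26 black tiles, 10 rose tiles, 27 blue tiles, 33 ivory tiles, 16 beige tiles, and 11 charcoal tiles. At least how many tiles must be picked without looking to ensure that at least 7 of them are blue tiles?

206

In the worst case for collecting blue tiles, every non-blue tile comes out first.
There are 36 + 36 + 31 + 26 + 10 + 33 + 16 + 11 = 199 non-blue tiles altogether.
After those, each further tile must be blue, so 199 + 7 = 206 draws guarantee 7 blue tiles.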